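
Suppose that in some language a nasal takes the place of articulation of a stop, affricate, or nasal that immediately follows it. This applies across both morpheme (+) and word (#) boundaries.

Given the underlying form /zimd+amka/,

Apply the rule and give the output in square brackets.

[zind+aŋka]

/m/ before /d/ (alveolar) → [n]
/m/ before /k/ (velar) → [ŋ]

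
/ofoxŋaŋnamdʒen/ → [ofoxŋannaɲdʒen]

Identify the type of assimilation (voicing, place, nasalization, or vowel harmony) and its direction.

/ŋ/→[n] /m/→[ɲ].
Each target copies a feature from the following segment, so the direction is regressive.

place assimilation, regressive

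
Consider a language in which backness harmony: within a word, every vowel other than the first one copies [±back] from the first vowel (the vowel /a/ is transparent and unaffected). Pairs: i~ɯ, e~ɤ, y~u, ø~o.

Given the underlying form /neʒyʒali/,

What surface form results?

[neʒyʒali]

no segment meets the rule's conditions; no change.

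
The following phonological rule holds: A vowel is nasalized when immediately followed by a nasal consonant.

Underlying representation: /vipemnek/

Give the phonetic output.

[vipẽmnek]

/e/ before nasal /m/ → [ẽ]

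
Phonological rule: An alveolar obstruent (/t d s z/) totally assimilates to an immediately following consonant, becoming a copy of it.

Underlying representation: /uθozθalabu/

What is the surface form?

[uθoθθalabu]

/z/ before /θ/ → [θ] (total assimilation)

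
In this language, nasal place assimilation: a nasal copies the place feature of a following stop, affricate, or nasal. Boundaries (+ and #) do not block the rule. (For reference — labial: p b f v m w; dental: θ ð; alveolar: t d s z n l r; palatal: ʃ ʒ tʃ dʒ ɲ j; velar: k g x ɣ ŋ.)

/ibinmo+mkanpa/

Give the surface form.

/n/ before /m/ (labial) → [m]
/m/ before /k/ (velar) → [ŋ]
/n/ before /p/ (labial) → [m]

[ibimmo+ŋkampa]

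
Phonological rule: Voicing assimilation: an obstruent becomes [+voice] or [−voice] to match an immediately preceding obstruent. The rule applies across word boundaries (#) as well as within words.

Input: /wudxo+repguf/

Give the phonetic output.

/x/ after /d/ (voiced) → [ɣ]
/g/ after /p/ (voiceless) → [k]

[wudɣo+repkuf]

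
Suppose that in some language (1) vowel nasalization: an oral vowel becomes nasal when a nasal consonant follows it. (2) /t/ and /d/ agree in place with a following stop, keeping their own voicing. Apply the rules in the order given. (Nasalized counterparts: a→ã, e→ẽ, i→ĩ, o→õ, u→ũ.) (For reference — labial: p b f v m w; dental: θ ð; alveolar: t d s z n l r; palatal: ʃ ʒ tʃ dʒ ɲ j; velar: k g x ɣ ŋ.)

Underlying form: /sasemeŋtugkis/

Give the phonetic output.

[sasẽmẽŋtugkis]

Rule 1: /e/ before nasal /m/ → [ẽ]
Rule 1: /e/ before nasal /ŋ/ → [ẽ]
After rule 1: sasẽmẽŋtugkis
Rule 2: no segment meets the rule's conditions; no change.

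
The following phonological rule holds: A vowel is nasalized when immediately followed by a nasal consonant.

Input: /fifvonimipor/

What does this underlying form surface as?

/o/ before nasal /n/ → [õ]
/i/ before nasal /m/ → [ĩ]

[fifvõnĩmipor]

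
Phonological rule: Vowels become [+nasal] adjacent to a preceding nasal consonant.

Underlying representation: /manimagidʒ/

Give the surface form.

[mãnĩmãgidʒ]

/a/ after nasal /m/ → [ã]
/i/ after nasal /n/ → [ĩ]
/a/ after nasal /m/ → [ã]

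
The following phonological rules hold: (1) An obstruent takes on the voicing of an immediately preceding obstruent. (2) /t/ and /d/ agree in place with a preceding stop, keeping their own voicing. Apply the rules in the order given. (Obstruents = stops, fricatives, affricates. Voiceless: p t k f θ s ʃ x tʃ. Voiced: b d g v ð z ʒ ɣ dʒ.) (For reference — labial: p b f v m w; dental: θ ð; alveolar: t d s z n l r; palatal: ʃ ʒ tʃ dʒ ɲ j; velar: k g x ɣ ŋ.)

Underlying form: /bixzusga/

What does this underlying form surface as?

Rule 1: /z/ after /x/ (voiceless) → [s]
Rule 1: /g/ after /s/ (voiceless) → [k]
After rule 1: bixsuska
Rule 2: no segment meets the rule's conditions; no change.

[bixsuska]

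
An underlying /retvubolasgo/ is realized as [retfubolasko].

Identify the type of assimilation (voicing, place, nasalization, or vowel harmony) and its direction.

/v/→[f] /g/→[k].
Each target copies a feature from the preceding segment, so the direction is progressive.

voicing assimilation, progressive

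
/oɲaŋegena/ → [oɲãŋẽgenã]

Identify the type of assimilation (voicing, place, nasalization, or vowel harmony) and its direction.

nasalization, progressive

/a/→[ã] /e/→[ẽ] /a/→[ã].
Each target copies a feature from the preceding segment, so the direction is progressive.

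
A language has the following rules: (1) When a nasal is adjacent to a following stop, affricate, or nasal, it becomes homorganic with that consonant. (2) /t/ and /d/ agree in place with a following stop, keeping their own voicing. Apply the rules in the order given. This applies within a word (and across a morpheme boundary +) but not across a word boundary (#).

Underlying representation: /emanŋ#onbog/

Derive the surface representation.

Rule 1: /n/ before /ŋ/ (velar) → [ŋ]
Rule 1: /n/ before /b/ (labial) → [m]
After rule 1: emaŋŋ#ombog
Rule 2: no segment meets the rule's conditions; no change.

[emaŋŋ#ombog]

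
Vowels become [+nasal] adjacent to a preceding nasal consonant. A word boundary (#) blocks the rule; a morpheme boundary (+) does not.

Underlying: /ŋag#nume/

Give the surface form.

/a/ after nasal /ŋ/ → [ã]
/u/ after nasal /n/ → [ũ]
/e/ after nasal /m/ → [ẽ]

[ŋãg#nũmẽ]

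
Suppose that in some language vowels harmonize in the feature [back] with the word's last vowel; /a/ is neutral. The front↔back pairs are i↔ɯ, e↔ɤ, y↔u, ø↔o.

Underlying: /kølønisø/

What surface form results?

no segment meets the rule's conditions; no change.

[kølønisø]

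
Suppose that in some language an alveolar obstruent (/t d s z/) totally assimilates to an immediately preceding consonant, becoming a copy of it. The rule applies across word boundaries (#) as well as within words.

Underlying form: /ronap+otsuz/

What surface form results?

[ronap+ottuz]

/s/ after /t/ → [t] (total assimilation)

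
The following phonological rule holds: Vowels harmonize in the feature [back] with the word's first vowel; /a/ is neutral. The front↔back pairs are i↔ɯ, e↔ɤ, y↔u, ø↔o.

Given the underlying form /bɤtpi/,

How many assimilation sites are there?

/i/ harmonizes with /ɤ/ ([+back]) → [ɯ]
1 segment changes.

1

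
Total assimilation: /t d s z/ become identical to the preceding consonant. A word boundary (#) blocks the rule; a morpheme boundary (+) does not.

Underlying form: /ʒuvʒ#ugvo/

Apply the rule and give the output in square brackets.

[ʒuvʒ#ugvo]

no segment meets the rule's conditions; no change.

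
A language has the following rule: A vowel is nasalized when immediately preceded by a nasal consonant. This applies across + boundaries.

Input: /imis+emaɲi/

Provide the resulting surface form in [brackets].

/i/ after nasal /m/ → [ĩ]
/a/ after nasal /m/ → [ã]
/i/ after nasal /ɲ/ → [ĩ]

[imĩs+emãɲĩ]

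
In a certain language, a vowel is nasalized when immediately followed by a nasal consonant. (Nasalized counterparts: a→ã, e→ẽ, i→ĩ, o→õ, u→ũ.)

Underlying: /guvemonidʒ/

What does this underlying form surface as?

[guvẽmõnidʒ]

/e/ before nasal /m/ → [ẽ]
/o/ before nasal /n/ → [õ]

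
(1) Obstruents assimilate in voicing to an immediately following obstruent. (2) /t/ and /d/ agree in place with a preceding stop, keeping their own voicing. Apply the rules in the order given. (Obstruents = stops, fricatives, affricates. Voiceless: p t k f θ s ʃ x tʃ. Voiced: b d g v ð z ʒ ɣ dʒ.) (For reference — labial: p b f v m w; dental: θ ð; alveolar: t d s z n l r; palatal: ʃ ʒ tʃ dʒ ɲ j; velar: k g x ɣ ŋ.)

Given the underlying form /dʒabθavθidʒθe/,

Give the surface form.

Rule 1: /b/ before /θ/ (voiceless) → [p]
Rule 1: /v/ before /θ/ (voiceless) → [f]
Rule 1: /dʒ/ before /θ/ (voiceless) → [tʃ]
After rule 1: dʒapθafθitʃθe
Rule 2: no segment meets the rule's conditions; no change.

[dʒapθafθitʃθe]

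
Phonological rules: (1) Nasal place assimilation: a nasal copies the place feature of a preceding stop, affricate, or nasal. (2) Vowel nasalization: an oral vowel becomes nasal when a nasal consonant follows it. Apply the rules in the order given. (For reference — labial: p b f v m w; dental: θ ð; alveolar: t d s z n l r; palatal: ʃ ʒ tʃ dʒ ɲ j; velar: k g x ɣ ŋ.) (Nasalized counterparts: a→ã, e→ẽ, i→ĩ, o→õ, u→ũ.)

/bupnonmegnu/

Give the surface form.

[bupmõnnegŋu]

Rule 1: /n/ after /p/ (labial) → [m]
Rule 1: /m/ after /n/ (alveolar) → [n]
Rule 1: /n/ after /g/ (velar) → [ŋ]
After rule 1: bupmonnegŋu
Rule 2: /o/ before nasal /n/ → [õ]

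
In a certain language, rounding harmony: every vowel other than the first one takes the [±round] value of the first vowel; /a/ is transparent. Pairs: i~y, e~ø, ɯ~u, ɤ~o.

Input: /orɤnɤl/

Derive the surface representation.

/ɤ/ harmonizes with /o/ ([+round]) → [o]
/ɤ/ harmonizes with /o/ ([+round]) → [o]

[oronol]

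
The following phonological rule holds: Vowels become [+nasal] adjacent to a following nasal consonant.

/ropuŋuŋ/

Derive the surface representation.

/u/ before nasal /ŋ/ → [ũ]
/u/ before nasal /ŋ/ → [ũ]

[ropũŋũŋ]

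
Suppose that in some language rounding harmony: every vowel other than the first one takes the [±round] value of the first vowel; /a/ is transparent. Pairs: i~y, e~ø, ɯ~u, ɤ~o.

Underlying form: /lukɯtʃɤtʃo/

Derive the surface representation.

/ɯ/ harmonizes with /u/ ([+round]) → [u]
/ɤ/ harmonizes with /u/ ([+round]) → [o]

[lukutʃotʃo]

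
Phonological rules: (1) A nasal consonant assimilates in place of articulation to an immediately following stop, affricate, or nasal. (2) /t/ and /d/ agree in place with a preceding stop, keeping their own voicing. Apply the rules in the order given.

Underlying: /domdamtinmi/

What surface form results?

Rule 1: /m/ before /d/ (alveolar) → [n]
Rule 1: /m/ before /t/ (alveolar) → [n]
Rule 1: /n/ before /m/ (labial) → [m]
After rule 1: dondantimmi
Rule 2: no segment meets the rule's conditions; no change.

[dondantimmi]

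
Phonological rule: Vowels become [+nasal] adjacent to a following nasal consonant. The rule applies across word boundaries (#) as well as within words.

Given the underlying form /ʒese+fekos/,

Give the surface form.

no segment meets the rule's conditions; no change.

[ʒese+fekos]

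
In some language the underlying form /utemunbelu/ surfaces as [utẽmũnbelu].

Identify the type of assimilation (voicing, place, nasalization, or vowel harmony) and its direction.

nasalization, regressive

/e/→[ẽ] /u/→[ũ].
Each target copies a feature from the following segment, so the direction is regressive.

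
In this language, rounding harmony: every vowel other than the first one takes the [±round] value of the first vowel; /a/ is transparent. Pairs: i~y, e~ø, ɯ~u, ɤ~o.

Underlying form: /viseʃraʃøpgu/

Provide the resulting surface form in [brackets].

/ø/ harmonizes with /i/ ([-round]) → [e]
/u/ harmonizes with /i/ ([-round]) → [ɯ]

[viseʃraʃepgɯ]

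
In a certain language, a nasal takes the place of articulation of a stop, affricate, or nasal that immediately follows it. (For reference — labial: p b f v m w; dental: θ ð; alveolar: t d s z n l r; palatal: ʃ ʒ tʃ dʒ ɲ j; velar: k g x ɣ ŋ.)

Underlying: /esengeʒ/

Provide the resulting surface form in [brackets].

[eseŋgeʒ]

/n/ before /g/ (velar) → [ŋ]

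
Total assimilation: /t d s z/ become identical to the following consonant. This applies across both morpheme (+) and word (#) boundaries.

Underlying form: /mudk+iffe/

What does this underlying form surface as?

/d/ before /k/ → [k] (total assimilation)

[mukk+iffe]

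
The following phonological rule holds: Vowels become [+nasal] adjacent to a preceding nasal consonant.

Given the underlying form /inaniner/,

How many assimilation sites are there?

/a/ after nasal /n/ → [ã]
/i/ after nasal /n/ → [ĩ]
/e/ after nasal /n/ → [ẽ]
3 segments change.

3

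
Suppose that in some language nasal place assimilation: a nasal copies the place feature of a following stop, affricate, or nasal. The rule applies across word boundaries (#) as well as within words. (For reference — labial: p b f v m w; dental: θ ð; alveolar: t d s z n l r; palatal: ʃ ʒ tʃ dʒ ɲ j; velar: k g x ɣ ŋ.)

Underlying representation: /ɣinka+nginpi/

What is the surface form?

/n/ before /k/ (velar) → [ŋ]
/n/ before /g/ (velar) → [ŋ]
/n/ before /p/ (labial) → [m]

[ɣiŋka+ŋgimpi]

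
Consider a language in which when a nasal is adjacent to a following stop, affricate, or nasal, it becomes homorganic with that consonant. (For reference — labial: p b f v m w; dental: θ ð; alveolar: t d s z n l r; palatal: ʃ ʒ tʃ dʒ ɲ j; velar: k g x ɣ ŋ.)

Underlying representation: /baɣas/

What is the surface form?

no segment meets the rule's conditions; no change.

[baɣas]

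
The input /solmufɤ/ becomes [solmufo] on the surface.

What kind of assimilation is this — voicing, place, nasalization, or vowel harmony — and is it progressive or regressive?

vowel harmony, progressive

/ɤ/→[o].
Vowels agree with the first vowel, so the harmony is progressive.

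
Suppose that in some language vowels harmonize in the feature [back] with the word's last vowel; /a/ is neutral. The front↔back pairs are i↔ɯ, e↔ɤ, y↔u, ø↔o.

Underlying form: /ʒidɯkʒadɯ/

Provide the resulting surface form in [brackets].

/i/ harmonizes with /ɯ/ ([+back]) → [ɯ]

[ʒɯdɯkʒadɯ]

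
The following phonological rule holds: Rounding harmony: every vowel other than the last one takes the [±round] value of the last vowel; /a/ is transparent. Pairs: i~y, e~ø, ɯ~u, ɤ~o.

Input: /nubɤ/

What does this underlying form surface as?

[nɯbɤ]

/u/ harmonizes with /ɤ/ ([-round]) → [ɯ]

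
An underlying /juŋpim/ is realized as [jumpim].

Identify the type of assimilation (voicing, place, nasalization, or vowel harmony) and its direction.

/ŋ/→[m].
Each target copies a feature from the following segment, so the direction is regressive.

place assimilation, regressive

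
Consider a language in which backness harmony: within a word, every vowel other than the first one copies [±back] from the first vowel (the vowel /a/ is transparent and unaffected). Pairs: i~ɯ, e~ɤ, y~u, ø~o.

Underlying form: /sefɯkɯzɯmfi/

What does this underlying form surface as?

[sefikizimfi]

/ɯ/ harmonizes with /e/ ([-back]) → [i]
/ɯ/ harmonizes with /e/ ([-back]) → [i]
/ɯ/ harmonizes with /e/ ([-back]) → [i]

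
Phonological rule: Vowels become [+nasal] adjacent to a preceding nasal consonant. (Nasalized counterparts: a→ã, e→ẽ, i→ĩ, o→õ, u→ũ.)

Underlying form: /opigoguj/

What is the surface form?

[opigoguj]

no segment meets the rule's conditions; no change.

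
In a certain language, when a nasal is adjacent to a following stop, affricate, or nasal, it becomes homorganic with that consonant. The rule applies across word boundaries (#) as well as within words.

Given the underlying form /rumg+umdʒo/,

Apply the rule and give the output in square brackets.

[ruŋg+uɲdʒo]

/m/ before /g/ (velar) → [ŋ]
/m/ before /dʒ/ (palatal) → [ɲ]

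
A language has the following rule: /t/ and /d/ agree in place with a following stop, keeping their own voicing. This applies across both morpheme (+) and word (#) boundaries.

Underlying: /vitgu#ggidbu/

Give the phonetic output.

[vikgu#ggibbu]

/t/ before /g/ (velar) → [k]
/d/ before /b/ (labial) → [b]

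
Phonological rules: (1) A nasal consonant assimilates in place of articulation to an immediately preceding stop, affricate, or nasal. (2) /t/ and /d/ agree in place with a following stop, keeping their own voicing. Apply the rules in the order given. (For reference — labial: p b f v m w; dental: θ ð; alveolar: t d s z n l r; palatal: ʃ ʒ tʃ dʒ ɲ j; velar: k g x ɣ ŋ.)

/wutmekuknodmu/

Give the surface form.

[wutnekukŋodnu]

Rule 1: /m/ after /t/ (alveolar) → [n]
Rule 1: /n/ after /k/ (velar) → [ŋ]
Rule 1: /m/ after /d/ (alveolar) → [n]
After rule 1: wutnekukŋodnu
Rule 2: no segment meets the rule's conditions; no change.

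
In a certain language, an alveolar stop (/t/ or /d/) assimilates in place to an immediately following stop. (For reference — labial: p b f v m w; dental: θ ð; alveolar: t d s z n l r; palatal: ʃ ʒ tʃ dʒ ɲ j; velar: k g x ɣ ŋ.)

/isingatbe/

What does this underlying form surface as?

/t/ before /b/ (labial) → [p]

[isingapbe]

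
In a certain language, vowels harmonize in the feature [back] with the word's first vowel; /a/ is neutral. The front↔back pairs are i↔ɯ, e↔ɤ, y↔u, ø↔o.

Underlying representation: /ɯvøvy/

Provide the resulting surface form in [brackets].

[ɯvovu]

/ø/ harmonizes with /ɯ/ ([+back]) → [o]
/y/ harmonizes with /ɯ/ ([+back]) → [u]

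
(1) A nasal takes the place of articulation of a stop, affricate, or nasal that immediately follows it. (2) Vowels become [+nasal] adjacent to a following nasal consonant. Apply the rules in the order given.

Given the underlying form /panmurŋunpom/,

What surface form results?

[pãmmurŋũmpõm]

Rule 1: /n/ before /m/ (labial) → [m]
Rule 1: /n/ before /p/ (labial) → [m]
After rule 1: pammurŋumpom
Rule 2: /a/ before nasal /m/ → [ã]
Rule 2: /u/ before nasal /m/ → [ũ]
Rule 2: /o/ before nasal /m/ → [õ]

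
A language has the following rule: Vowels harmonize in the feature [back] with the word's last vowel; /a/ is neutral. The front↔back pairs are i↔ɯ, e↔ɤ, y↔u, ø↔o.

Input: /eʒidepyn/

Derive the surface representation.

no segment meets the rule's conditions; no change.

[eʒidepyn]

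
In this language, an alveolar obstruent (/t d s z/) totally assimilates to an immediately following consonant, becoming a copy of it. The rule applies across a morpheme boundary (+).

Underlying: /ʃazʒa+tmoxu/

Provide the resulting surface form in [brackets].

[ʃaʒʒa+mmoxu]

/z/ before /ʒ/ → [ʒ] (total assimilation)
/t/ before /m/ → [m] (total assimilation)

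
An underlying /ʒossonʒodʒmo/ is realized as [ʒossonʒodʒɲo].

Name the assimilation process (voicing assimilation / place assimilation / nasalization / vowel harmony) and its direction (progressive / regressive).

/m/→[ɲ].
Each target copies a feature from the preceding segment, so the direction is progressive.

place assimilation, progressive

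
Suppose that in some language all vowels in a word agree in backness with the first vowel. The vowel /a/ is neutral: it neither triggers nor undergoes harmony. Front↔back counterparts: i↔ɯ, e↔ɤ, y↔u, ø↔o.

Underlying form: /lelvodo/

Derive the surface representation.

[lelvødø]

/o/ harmonizes with /e/ ([-back]) → [ø]
/o/ harmonizes with /e/ ([-back]) → [ø]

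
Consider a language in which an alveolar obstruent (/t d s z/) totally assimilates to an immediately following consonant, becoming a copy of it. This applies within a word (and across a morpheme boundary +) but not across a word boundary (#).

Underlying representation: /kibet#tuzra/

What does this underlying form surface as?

/z/ before /r/ → [r] (total assimilation)

[kibet#turra]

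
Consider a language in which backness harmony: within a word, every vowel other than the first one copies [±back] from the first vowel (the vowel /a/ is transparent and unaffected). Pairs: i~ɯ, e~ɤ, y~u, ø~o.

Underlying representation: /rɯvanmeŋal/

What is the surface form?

/e/ harmonizes with /ɯ/ ([+back]) → [ɤ]

[rɯvanmɤŋal]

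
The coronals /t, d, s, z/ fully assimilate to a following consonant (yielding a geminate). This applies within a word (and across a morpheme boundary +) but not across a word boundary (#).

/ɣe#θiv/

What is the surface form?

[ɣe#θiv]

no segment meets the rule's conditions; no change.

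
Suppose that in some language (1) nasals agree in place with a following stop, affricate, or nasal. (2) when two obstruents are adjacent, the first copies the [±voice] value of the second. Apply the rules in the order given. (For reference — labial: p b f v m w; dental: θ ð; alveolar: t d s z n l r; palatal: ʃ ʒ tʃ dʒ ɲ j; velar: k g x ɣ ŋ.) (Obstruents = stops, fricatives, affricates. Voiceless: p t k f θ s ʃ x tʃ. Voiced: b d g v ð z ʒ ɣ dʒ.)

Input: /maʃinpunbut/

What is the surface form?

Rule 1: /n/ before /p/ (labial) → [m]
Rule 1: /n/ before /b/ (labial) → [m]
After rule 1: maʃimpumbut
Rule 2: no segment meets the rule's conditions; no change.

[maʃimpumbut]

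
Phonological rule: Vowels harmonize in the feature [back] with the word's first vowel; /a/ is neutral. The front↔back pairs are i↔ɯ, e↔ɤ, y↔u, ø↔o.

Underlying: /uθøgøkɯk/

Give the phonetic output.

[uθogokɯk]

/ø/ harmonizes with /u/ ([+back]) → [o]
/ø/ harmonizes with /u/ ([+back]) → [o]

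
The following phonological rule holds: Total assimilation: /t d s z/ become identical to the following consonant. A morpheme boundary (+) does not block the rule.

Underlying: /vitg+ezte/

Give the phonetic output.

/t/ before /g/ → [g] (total assimilation)
/z/ before /t/ → [t] (total assimilation)

[vigg+ette]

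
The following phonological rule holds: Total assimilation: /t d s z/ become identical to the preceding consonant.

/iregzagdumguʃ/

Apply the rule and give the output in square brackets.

/z/ after /g/ → [g] (total assimilation)
/d/ after /g/ → [g] (total assimilation)

[ireggaggumguʃ]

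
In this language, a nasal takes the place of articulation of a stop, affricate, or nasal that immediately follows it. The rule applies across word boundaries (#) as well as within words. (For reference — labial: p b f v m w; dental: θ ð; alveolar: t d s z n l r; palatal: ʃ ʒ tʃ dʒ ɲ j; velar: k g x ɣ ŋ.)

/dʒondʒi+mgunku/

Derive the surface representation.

[dʒoɲdʒi+ŋguŋku]

/n/ before /dʒ/ (palatal) → [ɲ]
/m/ before /g/ (velar) → [ŋ]
/n/ before /k/ (velar) → [ŋ]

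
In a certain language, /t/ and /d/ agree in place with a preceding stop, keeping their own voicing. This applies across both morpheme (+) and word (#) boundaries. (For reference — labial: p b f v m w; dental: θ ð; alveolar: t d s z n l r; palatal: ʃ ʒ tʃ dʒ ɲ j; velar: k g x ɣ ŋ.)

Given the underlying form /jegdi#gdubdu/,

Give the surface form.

[jeggi#ggubbu]

/d/ after /g/ (velar) → [g]
/d/ after /g/ (velar) → [g]
/d/ after /b/ (labial) → [b]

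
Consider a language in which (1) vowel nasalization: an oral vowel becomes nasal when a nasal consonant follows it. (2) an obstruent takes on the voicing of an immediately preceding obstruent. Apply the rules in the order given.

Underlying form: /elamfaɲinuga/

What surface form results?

[elãmfãɲĩnuga]

Rule 1: /a/ before nasal /m/ → [ã]
Rule 1: /a/ before nasal /ɲ/ → [ã]
Rule 1: /i/ before nasal /n/ → [ĩ]
After rule 1: elãmfãɲĩnuga
Rule 2: no segment meets the rule's conditions; no change.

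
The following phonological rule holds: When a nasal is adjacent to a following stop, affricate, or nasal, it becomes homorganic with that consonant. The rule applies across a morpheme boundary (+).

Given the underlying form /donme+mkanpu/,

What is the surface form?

/n/ before /m/ (labial) → [m]
/m/ before /k/ (velar) → [ŋ]
/n/ before /p/ (labial) → [m]

[domme+ŋkampu]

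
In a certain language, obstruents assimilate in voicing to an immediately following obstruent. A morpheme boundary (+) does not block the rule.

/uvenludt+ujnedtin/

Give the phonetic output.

/d/ before /t/ (voiceless) → [t]
/d/ before /t/ (voiceless) → [t]

[uvenlutt+ujnettin]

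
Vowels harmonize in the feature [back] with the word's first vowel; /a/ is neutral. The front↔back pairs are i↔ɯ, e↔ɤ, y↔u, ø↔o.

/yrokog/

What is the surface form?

/o/ harmonizes with /y/ ([-back]) → [ø]
/o/ harmonizes with /y/ ([-back]) → [ø]

[yrøkøg]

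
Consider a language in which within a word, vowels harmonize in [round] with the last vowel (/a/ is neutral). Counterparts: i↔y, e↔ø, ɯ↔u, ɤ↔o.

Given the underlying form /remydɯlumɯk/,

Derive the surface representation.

/y/ harmonizes with /ɯ/ ([-round]) → [i]
/u/ harmonizes with /ɯ/ ([-round]) → [ɯ]

[remidɯlɯmɯk]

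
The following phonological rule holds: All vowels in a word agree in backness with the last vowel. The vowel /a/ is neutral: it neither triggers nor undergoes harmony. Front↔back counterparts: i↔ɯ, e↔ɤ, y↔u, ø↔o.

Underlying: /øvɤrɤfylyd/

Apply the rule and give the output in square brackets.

/ɤ/ harmonizes with /y/ ([-back]) → [e]
/ɤ/ harmonizes with /y/ ([-back]) → [e]

[øverefylyd]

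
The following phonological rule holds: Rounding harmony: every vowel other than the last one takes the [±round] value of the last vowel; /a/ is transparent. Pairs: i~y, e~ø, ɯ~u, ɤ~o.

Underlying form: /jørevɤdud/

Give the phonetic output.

/e/ harmonizes with /u/ ([+round]) → [ø]
/ɤ/ harmonizes with /u/ ([+round]) → [o]

[jørøvodud]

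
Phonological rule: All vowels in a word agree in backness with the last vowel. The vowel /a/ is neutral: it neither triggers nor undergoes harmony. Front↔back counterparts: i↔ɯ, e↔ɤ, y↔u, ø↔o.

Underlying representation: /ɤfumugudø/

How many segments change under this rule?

/ɤ/ harmonizes with /ø/ ([-back]) → [e]
/u/ harmonizes with /ø/ ([-back]) → [y]
/u/ harmonizes with /ø/ ([-back]) → [y]
/u/ harmonizes with /ø/ ([-back]) → [y]
4 segments change.

4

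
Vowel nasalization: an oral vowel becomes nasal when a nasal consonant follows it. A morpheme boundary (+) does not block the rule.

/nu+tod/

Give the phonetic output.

[nu+tod]

no segment meets the rule's conditions; no change.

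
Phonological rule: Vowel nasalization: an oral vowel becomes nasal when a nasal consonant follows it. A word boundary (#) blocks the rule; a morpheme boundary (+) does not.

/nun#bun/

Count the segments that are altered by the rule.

2

/u/ before nasal /n/ → [ũ]
/u/ before nasal /n/ → [ũ]
2 segments change.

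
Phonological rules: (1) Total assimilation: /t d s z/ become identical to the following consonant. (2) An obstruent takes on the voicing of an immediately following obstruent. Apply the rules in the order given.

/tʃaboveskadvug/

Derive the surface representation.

Rule 1: /s/ before /k/ → [k] (total assimilation)
Rule 1: /d/ before /v/ → [v] (total assimilation)
After rule 1: tʃabovekkavvug
Rule 2: no segment meets the rule's conditions; no change.

[tʃabovekkavvug]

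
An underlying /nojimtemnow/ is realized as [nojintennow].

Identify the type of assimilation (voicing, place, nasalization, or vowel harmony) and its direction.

/m/→[n] /m/→[n].
Each target copies a feature from the following segment, so the direction is regressive.

place assimilation, regressive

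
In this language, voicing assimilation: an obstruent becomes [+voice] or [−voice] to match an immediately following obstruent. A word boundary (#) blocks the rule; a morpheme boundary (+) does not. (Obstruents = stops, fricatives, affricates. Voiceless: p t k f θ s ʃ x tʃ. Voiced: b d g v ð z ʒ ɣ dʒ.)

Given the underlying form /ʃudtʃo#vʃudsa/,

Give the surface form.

/d/ before /tʃ/ (voiceless) → [t]
/v/ before /ʃ/ (voiceless) → [f]
/d/ before /s/ (voiceless) → [t]

[ʃuttʃo#fʃutsa]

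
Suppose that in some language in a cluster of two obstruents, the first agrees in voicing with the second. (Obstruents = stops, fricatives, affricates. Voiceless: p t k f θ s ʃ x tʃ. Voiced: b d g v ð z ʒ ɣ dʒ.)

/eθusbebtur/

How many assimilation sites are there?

2

/s/ before /b/ (voiced) → [z]
/b/ before /t/ (voiceless) → [p]
2 segments change.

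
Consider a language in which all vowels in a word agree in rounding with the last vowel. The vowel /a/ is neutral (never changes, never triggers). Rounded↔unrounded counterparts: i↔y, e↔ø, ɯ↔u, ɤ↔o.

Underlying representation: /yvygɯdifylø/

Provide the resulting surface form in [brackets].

/ɯ/ harmonizes with /ø/ ([+round]) → [u]
/i/ harmonizes with /ø/ ([+round]) → [y]

[yvygudyfylø]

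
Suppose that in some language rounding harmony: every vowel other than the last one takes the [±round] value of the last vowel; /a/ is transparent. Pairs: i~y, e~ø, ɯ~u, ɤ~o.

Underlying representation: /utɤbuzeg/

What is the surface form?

/u/ harmonizes with /e/ ([-round]) → [ɯ]
/u/ harmonizes with /e/ ([-round]) → [ɯ]

[ɯtɤbɯzeg]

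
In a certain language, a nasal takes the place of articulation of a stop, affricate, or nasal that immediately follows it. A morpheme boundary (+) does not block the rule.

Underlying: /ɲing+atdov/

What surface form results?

[ɲiŋg+atdov]

/n/ before /g/ (velar) → [ŋ]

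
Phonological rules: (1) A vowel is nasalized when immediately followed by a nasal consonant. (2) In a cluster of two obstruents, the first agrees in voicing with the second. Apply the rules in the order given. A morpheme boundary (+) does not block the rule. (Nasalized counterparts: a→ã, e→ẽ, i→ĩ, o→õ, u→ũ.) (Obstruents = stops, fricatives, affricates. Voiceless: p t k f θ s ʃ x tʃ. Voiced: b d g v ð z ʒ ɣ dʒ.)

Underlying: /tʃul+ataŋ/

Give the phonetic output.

[tʃul+atãŋ]

Rule 1: /a/ before nasal /ŋ/ → [ã]
After rule 1: tʃul+atãŋ
Rule 2: no segment meets the rule's conditions; no change.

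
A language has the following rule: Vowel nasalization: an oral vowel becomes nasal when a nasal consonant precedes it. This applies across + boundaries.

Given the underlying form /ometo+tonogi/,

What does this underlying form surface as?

[omẽto+tonõgi]

/e/ after nasal /m/ → [ẽ]
/o/ after nasal /n/ → [õ]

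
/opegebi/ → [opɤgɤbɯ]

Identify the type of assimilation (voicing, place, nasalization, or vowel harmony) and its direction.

/e/→[ɤ] /e/→[ɤ] /i/→[ɯ].
Vowels agree with the first vowel, so the harmony is progressive.

vowel harmony, progressive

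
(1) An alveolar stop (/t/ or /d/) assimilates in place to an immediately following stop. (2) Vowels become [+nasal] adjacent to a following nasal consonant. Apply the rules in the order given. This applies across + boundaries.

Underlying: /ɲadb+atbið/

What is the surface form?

Rule 1: /d/ before /b/ (labial) → [b]
Rule 1: /t/ before /b/ (labial) → [p]
After rule 1: ɲabb+apbið
Rule 2: no segment meets the rule's conditions; no change.

[ɲabb+apbið]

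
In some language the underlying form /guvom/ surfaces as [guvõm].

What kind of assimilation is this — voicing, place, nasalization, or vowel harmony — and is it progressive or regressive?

nasalization, regressive

/o/→[õ].
Each target copies a feature from the following segment, so the direction is regressive.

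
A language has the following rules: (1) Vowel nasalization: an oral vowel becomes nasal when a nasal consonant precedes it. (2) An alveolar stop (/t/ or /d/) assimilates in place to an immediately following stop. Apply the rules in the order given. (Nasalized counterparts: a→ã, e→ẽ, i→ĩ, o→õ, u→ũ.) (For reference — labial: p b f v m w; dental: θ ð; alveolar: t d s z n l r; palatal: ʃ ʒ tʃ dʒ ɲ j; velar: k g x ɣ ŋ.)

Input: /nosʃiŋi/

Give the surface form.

Rule 1: /o/ after nasal /n/ → [õ]
Rule 1: /i/ after nasal /ŋ/ → [ĩ]
After rule 1: nõsʃiŋĩ
Rule 2: no segment meets the rule's conditions; no change.

[nõsʃiŋĩ]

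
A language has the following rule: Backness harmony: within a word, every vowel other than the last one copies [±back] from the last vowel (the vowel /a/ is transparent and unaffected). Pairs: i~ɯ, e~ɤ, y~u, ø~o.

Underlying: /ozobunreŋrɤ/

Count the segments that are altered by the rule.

/e/ harmonizes with /ɤ/ ([+back]) → [ɤ]
1 segment changes.

1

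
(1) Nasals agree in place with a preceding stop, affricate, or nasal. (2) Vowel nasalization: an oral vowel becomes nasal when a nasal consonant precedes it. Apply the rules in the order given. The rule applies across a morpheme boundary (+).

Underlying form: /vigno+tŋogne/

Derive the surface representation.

Rule 1: /n/ after /g/ (velar) → [ŋ]
Rule 1: /ŋ/ after /t/ (alveolar) → [n]
Rule 1: /n/ after /g/ (velar) → [ŋ]
After rule 1: vigŋo+tnogŋe
Rule 2: /o/ after nasal /ŋ/ → [õ]
Rule 2: /o/ after nasal /n/ → [õ]
Rule 2: /e/ after nasal /ŋ/ → [ẽ]

[vigŋõ+tnõgŋẽ]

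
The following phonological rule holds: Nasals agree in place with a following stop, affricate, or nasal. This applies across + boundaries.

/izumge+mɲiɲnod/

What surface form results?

[izuŋge+ɲɲinnod]

/m/ before /g/ (velar) → [ŋ]
/m/ before /ɲ/ (palatal) → [ɲ]
/ɲ/ before /n/ (alveolar) → [n]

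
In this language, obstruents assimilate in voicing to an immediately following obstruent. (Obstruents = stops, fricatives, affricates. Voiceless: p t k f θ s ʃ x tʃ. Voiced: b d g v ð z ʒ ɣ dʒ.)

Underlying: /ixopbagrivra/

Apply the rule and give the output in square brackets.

/p/ before /b/ (voiced) → [b]

[ixobbagrivra]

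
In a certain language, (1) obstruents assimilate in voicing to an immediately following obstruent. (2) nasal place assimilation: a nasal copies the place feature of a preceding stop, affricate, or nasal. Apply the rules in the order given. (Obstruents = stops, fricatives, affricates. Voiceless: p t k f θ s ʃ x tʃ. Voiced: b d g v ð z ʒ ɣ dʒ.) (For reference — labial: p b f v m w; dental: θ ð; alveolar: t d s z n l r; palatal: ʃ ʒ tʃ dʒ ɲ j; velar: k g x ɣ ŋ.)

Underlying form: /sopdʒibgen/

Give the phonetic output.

Rule 1: /p/ before /dʒ/ (voiced) → [b]
After rule 1: sobdʒibgen
Rule 2: no segment meets the rule's conditions; no change.

[sobdʒibgen]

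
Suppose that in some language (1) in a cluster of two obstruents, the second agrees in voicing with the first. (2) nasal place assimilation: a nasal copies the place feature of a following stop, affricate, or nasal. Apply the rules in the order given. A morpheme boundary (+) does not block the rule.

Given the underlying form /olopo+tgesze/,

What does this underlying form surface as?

[olopo+tkesse]

Rule 1: /g/ after /t/ (voiceless) → [k]
Rule 1: /z/ after /s/ (voiceless) → [s]
After rule 1: olopo+tkesse
Rule 2: no segment meets the rule's conditions; no change.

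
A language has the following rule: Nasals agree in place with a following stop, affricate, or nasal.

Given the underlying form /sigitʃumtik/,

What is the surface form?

/m/ before /t/ (alveolar) → [n]

[sigitʃuntik]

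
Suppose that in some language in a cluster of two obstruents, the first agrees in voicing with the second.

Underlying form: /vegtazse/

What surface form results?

/g/ before /t/ (voiceless) → [k]
/z/ before /s/ (voiceless) → [s]

[vektasse]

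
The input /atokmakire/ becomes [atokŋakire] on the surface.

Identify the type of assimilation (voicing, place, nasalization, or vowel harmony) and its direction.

place assimilation, progressive

/m/→[ŋ].
Each target copies a feature from the preceding segment, so the direction is progressive.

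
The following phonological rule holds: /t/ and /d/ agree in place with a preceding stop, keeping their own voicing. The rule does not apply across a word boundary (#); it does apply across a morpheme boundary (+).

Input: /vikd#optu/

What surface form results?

[vikg#oppu]

/d/ after /k/ (velar) → [g]
/t/ after /p/ (labial) → [p]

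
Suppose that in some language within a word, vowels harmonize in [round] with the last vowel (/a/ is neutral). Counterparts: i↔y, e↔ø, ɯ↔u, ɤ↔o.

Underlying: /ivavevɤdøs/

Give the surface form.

/i/ harmonizes with /ø/ ([+round]) → [y]
/e/ harmonizes with /ø/ ([+round]) → [ø]
/ɤ/ harmonizes with /ø/ ([+round]) → [o]

[yvavøvodøs]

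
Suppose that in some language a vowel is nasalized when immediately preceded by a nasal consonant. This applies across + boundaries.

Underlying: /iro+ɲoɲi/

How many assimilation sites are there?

2

/o/ after nasal /ɲ/ → [õ]
/i/ after nasal /ɲ/ → [ĩ]
2 segments change.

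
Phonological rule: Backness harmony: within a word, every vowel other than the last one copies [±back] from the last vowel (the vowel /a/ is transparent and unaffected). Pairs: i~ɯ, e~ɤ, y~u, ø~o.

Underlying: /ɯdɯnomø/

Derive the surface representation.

/ɯ/ harmonizes with /ø/ ([-back]) → [i]
/ɯ/ harmonizes with /ø/ ([-back]) → [i]
/o/ harmonizes with /ø/ ([-back]) → [ø]

[idinømø]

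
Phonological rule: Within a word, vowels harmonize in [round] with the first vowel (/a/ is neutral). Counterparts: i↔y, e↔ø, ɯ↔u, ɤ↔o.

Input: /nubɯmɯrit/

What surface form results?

/ɯ/ harmonizes with /u/ ([+round]) → [u]
/ɯ/ harmonizes with /u/ ([+round]) → [u]
/i/ harmonizes with /u/ ([+round]) → [y]

[nubumuryt]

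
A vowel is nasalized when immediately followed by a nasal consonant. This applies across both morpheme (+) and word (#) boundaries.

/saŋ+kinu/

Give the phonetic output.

/a/ before nasal /ŋ/ → [ã]
/i/ before nasal /n/ → [ĩ]

[sãŋ+kĩnu]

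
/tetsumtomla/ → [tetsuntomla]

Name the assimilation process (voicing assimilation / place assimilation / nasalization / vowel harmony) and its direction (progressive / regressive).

/m/→[n].
Each target copies a feature from the following segment, so the direction is regressive.

place assimilation, regressive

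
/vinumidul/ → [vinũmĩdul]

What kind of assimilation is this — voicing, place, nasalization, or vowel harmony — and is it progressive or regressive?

/u/→[ũ] /i/→[ĩ].
Each target copies a feature from the preceding segment, so the direction is progressive.

nasalization, progressive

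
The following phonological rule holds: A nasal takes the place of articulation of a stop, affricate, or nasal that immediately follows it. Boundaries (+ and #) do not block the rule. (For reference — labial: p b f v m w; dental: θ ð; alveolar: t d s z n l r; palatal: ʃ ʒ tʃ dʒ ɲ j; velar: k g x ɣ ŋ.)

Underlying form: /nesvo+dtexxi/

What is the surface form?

[nesvo+dtexxi]

no segment meets the rule's conditions; no change.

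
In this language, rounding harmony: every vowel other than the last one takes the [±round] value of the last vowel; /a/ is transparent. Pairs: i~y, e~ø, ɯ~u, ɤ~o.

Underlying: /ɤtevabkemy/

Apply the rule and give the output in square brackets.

[otøvabkømy]

/ɤ/ harmonizes with /y/ ([+round]) → [o]
/e/ harmonizes with /y/ ([+round]) → [ø]
/e/ harmonizes with /y/ ([+round]) → [ø]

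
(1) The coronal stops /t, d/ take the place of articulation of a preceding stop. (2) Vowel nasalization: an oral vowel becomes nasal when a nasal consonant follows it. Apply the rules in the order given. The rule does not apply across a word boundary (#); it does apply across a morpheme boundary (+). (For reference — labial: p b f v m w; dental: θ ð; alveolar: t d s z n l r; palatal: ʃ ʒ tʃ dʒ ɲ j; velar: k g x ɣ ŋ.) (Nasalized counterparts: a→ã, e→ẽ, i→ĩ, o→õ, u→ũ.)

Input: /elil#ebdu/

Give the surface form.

[elil#ebbu]

Rule 1: /d/ after /b/ (labial) → [b]
After rule 1: elil#ebbu
Rule 2: no segment meets the rule's conditions; no change.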